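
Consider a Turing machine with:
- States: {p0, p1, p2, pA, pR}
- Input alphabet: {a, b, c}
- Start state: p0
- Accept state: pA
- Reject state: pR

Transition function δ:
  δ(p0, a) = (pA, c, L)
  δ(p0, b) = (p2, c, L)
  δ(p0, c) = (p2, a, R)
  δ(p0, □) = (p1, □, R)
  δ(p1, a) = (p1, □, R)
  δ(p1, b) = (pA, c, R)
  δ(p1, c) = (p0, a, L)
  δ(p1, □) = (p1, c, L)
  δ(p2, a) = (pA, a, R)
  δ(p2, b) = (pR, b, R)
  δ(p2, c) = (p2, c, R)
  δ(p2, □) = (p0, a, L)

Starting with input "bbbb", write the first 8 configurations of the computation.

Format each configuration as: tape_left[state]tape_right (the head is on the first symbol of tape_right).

Transitions applied:
Step 1: δ(p0, b) = (p2, c, L)
Step 2: δ(p2, □) = (p0, a, L)
Step 3: δ(p0, □) = (p1, □, R)
Step 4: δ(p1, a) = (p1, □, R)
Step 5: δ(p1, c) = (p0, a, L)
Step 6: δ(p0, □) = (p1, □, R)
Step 7: δ(p1, a) = (p1, □, R)

The first 8 configurations are:
[p0]bbbb ⊢ [p2]□cbbb ⊢ [p0]□acbbb ⊢ □[p1]acbbb ⊢ □□[p1]cbbb ⊢ □[p0]□abbb ⊢ □□[p1]abbb ⊢ □□□[p1]bbb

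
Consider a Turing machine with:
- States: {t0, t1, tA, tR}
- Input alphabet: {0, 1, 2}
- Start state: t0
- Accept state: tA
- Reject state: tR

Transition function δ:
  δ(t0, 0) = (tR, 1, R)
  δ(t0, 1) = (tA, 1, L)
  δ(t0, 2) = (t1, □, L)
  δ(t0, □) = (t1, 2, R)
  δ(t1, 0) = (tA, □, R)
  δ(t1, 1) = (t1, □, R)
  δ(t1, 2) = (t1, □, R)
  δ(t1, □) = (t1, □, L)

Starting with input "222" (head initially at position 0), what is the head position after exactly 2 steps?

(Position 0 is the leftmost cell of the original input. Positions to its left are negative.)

Execution trace (head position shown):
Step 0: [t0]222  (head at position 0)
Step 1: move left → [t1]□□22  (head at position -1)
Step 2: move left → [t1]□□□22  (head at position -2)

After 2 steps, the head is at position -2.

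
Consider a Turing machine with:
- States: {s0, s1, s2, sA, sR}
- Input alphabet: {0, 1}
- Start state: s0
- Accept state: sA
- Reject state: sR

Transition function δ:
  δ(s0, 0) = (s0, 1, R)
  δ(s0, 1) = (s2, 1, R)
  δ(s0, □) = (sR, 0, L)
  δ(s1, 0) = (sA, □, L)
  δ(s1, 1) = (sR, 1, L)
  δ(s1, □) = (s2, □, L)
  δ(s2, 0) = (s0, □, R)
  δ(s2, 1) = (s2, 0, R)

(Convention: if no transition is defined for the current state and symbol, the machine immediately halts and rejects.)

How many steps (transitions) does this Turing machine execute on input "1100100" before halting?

Execution trace:
Initial: [s0]1100100
Step 1: δ(s0, 1) = (s2, 1, R) → 1[s2]100100
Step 2: δ(s2, 1) = (s2, 0, R) → 10[s2]00100
Step 3: δ(s2, 0) = (s0, □, R) → 10□[s0]0100
Step 4: δ(s0, 0) = (s0, 1, R) → 10□1[s0]100
Step 5: δ(s0, 1) = (s2, 1, R) → 10□11[s2]00
Step 6: δ(s2, 0) = (s0, □, R) → 10□11□[s0]0
Step 7: δ(s0, 0) = (s0, 1, R) → 10□11□1[s0]□
Step 8: δ(s0, □) = (sR, 0, L) → 10□11□[sR]10

The machine reaches the reject state sR and halts.

The machine executed 8 steps before halting.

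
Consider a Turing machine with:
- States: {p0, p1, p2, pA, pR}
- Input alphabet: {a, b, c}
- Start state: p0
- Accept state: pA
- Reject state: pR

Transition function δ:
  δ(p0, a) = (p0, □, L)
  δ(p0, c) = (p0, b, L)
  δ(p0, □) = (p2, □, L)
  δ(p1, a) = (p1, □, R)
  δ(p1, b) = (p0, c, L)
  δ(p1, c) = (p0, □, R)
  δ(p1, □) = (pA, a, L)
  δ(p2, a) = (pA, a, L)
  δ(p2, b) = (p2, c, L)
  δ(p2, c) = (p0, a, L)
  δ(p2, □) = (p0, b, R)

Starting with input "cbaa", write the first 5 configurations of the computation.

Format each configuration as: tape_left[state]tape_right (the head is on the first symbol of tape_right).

Transitions applied:
Step 1: δ(p0, c) = (p0, b, L)
Step 2: δ(p0, □) = (p2, □, L)
Step 3: δ(p2, □) = (p0, b, R)
Step 4: δ(p0, □) = (p2, □, L)

The first 5 configurations are:
[p0]cbaa ⊢ [p0]□bbaa ⊢ [p2]□□bbaa ⊢ b[p0]□bbaa ⊢ [p2]b□bbaa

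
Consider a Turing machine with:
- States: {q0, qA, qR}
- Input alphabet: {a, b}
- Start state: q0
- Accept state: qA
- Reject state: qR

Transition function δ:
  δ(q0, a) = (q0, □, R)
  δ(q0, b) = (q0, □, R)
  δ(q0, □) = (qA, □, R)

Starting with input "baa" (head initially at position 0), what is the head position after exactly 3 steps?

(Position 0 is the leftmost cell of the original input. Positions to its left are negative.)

Execution trace (head position shown):
Step 0: [q0]baa  (head at position 0)
Step 1: move right → □[q0]aa  (head at position 1)
Step 2: move right → □□[q0]a  (head at position 2)
Step 3: move right → □□□[q0]□  (head at position 3)

After 3 steps, the head is at position 3.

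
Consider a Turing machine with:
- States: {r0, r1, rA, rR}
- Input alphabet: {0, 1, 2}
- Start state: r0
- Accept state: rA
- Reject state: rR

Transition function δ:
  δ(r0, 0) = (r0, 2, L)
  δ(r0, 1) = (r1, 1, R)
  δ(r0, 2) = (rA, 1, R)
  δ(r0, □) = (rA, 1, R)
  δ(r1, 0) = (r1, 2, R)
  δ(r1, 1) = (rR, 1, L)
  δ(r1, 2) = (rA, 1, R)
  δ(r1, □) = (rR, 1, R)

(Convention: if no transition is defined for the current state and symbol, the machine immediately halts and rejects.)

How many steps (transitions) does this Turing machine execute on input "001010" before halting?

Execution trace:
Initial: [r0]001010
Step 1: δ(r0, 0) = (r0, 2, L) → [r0]□201010
Step 2: δ(r0, □) = (rA, 1, R) → 1[rA]201010

The machine reaches the accept state rA and halts.

The machine executed 2 steps before halting.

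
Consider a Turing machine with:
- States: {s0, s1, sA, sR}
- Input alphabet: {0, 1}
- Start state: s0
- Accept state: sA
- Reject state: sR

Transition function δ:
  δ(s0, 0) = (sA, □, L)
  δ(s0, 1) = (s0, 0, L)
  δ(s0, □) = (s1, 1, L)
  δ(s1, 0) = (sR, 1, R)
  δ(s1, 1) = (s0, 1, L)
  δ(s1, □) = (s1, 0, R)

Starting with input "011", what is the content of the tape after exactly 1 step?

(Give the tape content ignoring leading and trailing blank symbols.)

Execution trace:
Initial: [s0]011
Step 1: δ(s0, 0) = (sA, □, L) → [sA]□□11

The machine reaches the accept state sA and halts.

After 1 step, the tape (ignoring leading/trailing blanks) is: 11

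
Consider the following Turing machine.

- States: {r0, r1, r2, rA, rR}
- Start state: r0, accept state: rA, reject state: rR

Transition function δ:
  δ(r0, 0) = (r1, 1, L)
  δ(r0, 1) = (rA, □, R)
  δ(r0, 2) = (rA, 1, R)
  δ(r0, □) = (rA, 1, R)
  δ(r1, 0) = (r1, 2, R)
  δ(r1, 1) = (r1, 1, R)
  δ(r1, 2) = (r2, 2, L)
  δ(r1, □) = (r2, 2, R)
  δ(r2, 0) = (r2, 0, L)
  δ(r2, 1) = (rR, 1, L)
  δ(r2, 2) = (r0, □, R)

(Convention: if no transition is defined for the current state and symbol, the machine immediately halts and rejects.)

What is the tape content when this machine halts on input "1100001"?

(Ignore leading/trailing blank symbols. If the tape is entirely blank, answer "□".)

Execution trace:
Initial: [r0]1100001
Step 1: δ(r0, 1) = (rA, □, R) → □[rA]100001

The machine reaches the accept state rA and halts.

Final tape (ignoring leading/trailing blanks): 100001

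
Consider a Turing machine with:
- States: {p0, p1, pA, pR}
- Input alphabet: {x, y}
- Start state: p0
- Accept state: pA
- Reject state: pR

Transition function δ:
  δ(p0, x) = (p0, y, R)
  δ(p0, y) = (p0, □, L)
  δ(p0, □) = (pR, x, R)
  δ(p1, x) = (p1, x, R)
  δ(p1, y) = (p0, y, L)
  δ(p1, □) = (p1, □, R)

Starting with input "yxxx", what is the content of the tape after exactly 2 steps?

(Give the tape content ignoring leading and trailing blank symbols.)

Execution trace:
Initial: [p0]yxxx
Step 1: δ(p0, y) = (p0, □, L) → [p0]□□xxx
Step 2: δ(p0, □) = (pR, x, R) → x[pR]□xxx

The machine reaches the reject state pR and halts.

After 2 steps, the tape (ignoring leading/trailing blanks) is: x□xxx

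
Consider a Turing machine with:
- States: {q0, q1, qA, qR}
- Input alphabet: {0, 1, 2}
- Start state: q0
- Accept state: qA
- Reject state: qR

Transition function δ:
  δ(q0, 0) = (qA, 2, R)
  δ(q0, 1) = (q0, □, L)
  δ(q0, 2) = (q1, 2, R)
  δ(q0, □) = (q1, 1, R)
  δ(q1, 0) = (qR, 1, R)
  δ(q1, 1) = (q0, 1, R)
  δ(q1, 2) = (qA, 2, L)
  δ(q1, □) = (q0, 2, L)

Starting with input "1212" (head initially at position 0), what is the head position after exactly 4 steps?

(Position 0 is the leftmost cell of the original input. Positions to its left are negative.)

Execution trace (head position shown):
Step 0: [q0]1212  (head at position 0)
Step 1: move left → [q0]□□212  (head at position -1)
Step 2: move right → 1[q1]□212  (head at position 0)
Step 3: move left → [q0]12212  (head at position -1)
Step 4: move left → [q0]□□2212  (head at position -2)

After 4 steps, the head is at position -2.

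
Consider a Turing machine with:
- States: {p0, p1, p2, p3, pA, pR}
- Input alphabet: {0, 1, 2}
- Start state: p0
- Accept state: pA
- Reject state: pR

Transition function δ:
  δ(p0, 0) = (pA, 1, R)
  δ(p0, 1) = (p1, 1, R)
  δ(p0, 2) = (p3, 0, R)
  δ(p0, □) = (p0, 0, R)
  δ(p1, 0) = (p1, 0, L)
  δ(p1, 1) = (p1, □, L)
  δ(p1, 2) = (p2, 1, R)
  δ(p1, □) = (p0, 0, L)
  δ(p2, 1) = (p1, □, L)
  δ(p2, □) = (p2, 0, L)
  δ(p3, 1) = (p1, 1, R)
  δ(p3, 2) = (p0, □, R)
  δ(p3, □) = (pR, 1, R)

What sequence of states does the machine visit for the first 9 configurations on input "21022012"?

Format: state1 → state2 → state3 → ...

Execution trace:
Initial: [p0]21022012
Step 1: δ(p0, 2) = (p3, 0, R) → 0[p3]1022012
Step 2: δ(p3, 1) = (p1, 1, R) → 01[p1]022012
Step 3: δ(p1, 0) = (p1, 0, L) → 0[p1]1022012
Step 4: δ(p1, 1) = (p1, □, L) → [p1]0□022012
Step 5: δ(p1, 0) = (p1, 0, L) → [p1]□0□022012
Step 6: δ(p1, □) = (p0, 0, L) → [p0]□00□022012
Step 7: δ(p0, □) = (p0, 0, R) → 0[p0]00□022012
Step 8: δ(p0, 0) = (pA, 1, R) → 01[pA]0□022012

The machine reaches the accept state pA and halts.

State sequence: p0 → p3 → p1 → p1 → p1 → p1 → p0 → p0 → pA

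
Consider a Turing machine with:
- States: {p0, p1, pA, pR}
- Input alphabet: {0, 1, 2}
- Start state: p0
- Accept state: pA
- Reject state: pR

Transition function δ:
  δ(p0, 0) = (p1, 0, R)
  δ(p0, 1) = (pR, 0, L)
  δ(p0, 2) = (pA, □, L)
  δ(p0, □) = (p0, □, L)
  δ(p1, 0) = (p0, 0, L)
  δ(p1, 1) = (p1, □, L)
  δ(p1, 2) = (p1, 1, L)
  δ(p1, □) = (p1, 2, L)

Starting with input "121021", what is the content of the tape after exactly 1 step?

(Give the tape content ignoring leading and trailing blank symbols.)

Execution trace:
Initial: [p0]121021
Step 1: δ(p0, 1) = (pR, 0, L) → [pR]□021021

The machine reaches the reject state pR and halts.

After 1 step, the tape (ignoring leading/trailing blanks) is: 021021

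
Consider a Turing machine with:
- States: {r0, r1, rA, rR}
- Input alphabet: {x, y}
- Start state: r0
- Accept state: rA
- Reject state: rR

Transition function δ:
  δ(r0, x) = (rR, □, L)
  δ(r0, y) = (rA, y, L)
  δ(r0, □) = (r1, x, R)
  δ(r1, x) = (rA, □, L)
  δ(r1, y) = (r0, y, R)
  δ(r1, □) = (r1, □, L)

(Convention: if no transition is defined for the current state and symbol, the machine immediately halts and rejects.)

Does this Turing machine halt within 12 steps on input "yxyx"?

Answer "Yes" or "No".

Execution trace:
Initial: [r0]yxyx
Step 1: δ(r0, y) = (rA, y, L) → [rA]□yxyx

The machine reaches the accept state rA and halts.
The machine halted after 1 step (within the 12-step bound).

Answer: Yes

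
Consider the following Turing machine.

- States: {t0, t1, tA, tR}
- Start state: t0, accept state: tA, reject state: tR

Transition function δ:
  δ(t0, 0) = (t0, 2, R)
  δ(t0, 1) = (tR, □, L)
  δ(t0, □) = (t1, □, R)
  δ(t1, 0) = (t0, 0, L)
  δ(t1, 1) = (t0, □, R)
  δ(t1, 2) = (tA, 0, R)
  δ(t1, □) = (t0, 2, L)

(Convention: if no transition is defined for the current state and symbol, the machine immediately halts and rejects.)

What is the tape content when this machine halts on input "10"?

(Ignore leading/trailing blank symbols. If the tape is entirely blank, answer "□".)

Execution trace:
Initial: [t0]10
Step 1: δ(t0, 1) = (tR, □, L) → [tR]□□0

The machine reaches the reject state tR and halts.

Final tape (ignoring leading/trailing blanks): 0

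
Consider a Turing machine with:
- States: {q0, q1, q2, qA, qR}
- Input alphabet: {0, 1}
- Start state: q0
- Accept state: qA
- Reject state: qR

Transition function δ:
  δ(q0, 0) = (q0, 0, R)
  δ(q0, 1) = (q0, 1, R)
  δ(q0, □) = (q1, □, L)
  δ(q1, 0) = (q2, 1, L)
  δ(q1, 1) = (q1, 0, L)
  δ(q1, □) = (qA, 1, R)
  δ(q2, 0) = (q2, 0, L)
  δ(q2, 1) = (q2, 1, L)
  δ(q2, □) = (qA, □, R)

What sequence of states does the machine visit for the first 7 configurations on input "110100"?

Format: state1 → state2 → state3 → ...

Execution trace:
Initial: [q0]110100
Step 1: δ(q0, 1) = (q0, 1, R) → 1[q0]10100
Step 2: δ(q0, 1) = (q0, 1, R) → 11[q0]0100
Step 3: δ(q0, 0) = (q0, 0, R) → 110[q0]100
Step 4: δ(q0, 1) = (q0, 1, R) → 1101[q0]00
Step 5: δ(q0, 0) = (q0, 0, R) → 11010[q0]0
Step 6: δ(q0, 0) = (q0, 0, R) → 110100[q0]□

State sequence: q0 → q0 → q0 → q0 → q0 → q0 → q0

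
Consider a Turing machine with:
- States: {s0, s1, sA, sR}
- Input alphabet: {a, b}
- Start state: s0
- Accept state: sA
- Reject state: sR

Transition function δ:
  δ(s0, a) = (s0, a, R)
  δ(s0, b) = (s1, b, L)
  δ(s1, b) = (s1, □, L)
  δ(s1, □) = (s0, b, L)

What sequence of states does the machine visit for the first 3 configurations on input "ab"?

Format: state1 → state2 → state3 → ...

Execution trace:
Initial: [s0]ab
Step 1: δ(s0, a) = (s0, a, R) → a[s0]b
Step 2: δ(s0, b) = (s1, b, L) → [s1]ab

No transition is defined for δ(s1, a). By convention the machine halts and rejects.

State sequence: s0 → s0 → s1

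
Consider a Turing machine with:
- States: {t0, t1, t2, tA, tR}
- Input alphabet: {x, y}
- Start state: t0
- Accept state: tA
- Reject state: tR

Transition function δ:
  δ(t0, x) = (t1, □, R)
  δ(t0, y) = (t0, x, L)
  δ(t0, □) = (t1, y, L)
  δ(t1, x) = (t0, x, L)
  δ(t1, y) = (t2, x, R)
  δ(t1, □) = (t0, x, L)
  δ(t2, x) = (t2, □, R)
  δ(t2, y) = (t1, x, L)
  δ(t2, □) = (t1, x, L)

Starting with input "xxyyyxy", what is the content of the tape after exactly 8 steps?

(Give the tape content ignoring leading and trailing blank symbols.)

Execution trace:
Initial: [t0]xxyyyxy
Step 1: δ(t0, x) = (t1, □, R) → □[t1]xyyyxy
Step 2: δ(t1, x) = (t0, x, L) → [t0]□xyyyxy
Step 3: δ(t0, □) = (t1, y, L) → [t1]□yxyyyxy
Step 4: δ(t1, □) = (t0, x, L) → [t0]□xyxyyyxy
Step 5: δ(t0, □) = (t1, y, L) → [t1]□yxyxyyyxy
Step 6: δ(t1, □) = (t0, x, L) → [t0]□xyxyxyyyxy
Step 7: δ(t0, □) = (t1, y, L) → [t1]□yxyxyxyyyxy
Step 8: δ(t1, □) = (t0, x, L) → [t0]□xyxyxyxyyyxy

After 8 steps, the tape (ignoring leading/trailing blanks) is: xyxyxyxyyyxy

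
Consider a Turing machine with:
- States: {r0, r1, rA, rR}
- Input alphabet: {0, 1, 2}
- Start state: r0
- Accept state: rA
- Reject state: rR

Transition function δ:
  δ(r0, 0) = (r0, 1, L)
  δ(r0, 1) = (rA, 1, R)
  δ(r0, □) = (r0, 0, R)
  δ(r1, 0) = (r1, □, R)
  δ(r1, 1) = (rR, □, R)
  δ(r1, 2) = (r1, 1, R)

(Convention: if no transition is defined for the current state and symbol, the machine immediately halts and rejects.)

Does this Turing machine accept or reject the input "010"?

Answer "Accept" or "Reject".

Execution trace:
Initial: [r0]010
Step 1: δ(r0, 0) = (r0, 1, L) → [r0]□110
Step 2: δ(r0, □) = (r0, 0, R) → 0[r0]110
Step 3: δ(r0, 1) = (rA, 1, R) → 01[rA]10

The machine reaches the accept state rA and halts.

Answer: Accept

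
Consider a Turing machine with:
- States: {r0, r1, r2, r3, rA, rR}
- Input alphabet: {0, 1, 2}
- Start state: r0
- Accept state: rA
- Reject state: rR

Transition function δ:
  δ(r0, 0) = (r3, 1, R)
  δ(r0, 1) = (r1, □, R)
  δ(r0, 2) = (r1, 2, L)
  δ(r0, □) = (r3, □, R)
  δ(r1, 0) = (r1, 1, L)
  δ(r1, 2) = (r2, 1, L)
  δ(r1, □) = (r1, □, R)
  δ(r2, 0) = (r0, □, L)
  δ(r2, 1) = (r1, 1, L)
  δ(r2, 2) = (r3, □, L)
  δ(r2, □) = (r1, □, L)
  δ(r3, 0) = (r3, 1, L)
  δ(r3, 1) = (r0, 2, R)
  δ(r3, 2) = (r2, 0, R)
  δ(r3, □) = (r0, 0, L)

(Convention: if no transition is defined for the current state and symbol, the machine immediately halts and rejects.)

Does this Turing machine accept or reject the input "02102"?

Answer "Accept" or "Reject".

Execution trace:
Initial: [r0]02102
Step 1: δ(r0, 0) = (r3, 1, R) → 1[r3]2102
Step 2: δ(r3, 2) = (r2, 0, R) → 10[r2]102
Step 3: δ(r2, 1) = (r1, 1, L) → 1[r1]0102
Step 4: δ(r1, 0) = (r1, 1, L) → [r1]11102

No transition is defined for δ(r1, 1). By convention the machine halts and rejects.

Answer: Reject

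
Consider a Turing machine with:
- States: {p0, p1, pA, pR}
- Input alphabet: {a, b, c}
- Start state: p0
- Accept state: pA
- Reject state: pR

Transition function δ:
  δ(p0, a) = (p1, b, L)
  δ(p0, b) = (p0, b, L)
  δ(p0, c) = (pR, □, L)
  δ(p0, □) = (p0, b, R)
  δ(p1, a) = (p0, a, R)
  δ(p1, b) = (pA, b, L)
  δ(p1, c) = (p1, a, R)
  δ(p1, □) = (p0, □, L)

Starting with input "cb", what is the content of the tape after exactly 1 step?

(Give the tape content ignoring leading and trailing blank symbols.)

Execution trace:
Initial: [p0]cb
Step 1: δ(p0, c) = (pR, □, L) → [pR]□□b

The machine reaches the reject state pR and halts.

After 1 step, the tape (ignoring leading/trailing blanks) is: b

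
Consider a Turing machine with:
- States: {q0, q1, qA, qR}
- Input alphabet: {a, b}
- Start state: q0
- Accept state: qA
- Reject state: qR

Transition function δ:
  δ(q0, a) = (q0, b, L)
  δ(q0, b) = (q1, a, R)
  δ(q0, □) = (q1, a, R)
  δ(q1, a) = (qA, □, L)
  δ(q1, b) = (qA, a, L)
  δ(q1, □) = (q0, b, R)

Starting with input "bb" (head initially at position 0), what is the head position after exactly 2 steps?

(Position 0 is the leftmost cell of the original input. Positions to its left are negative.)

Execution trace (head position shown):
Step 0: [q0]bb  (head at position 0)
Step 1: move right → a[q1]b  (head at position 1)
Step 2: move left → [qA]aa  (head at position 0)

After 2 steps, the head is at position 0.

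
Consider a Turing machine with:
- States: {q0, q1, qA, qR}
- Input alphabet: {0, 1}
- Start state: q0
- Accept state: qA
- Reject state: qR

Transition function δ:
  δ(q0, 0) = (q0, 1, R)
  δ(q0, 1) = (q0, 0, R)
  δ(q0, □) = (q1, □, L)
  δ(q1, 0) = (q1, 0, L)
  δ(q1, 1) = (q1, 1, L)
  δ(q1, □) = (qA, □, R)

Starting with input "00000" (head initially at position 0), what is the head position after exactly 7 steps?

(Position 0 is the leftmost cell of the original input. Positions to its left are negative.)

Execution trace (head position shown):
Step 0: [q0]00000  (head at position 0)
Step 1: move right → 1[q0]0000  (head at position 1)
Step 2: move right → 11[q0]000  (head at position 2)
Step 3: move right → 111[q0]00  (head at position 3)
Step 4: move right → 1111[q0]0  (head at position 4)
Step 5: move right → 11111[q0]□  (head at position 5)
Step 6: move left → 1111[q1]1□  (head at position 4)
Step 7: move left → 111[q1]11□  (head at position 3)

After 7 steps, the head is at position 3.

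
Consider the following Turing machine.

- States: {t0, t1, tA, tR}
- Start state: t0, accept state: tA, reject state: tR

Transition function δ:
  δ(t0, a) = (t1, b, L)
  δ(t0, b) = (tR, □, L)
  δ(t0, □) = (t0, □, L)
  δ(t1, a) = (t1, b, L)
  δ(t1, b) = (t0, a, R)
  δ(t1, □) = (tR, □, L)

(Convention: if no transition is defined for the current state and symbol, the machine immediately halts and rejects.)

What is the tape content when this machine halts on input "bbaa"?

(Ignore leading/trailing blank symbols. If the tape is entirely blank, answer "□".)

Execution trace:
Initial: [t0]bbaa
Step 1: δ(t0, b) = (tR, □, L) → [tR]□□baa

The machine reaches the reject state tR and halts.

Final tape (ignoring leading/trailing blanks): baa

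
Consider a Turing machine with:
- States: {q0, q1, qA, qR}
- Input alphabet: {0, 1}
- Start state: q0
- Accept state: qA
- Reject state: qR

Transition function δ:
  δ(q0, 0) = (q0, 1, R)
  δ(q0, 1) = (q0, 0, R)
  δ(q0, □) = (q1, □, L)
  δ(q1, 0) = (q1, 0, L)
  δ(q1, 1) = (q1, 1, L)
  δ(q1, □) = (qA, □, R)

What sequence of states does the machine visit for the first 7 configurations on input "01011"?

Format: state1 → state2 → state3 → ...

Execution trace:
Initial: [q0]01011
Step 1: δ(q0, 0) = (q0, 1, R) → 1[q0]1011
Step 2: δ(q0, 1) = (q0, 0, R) → 10[q0]011
Step 3: δ(q0, 0) = (q0, 1, R) → 101[q0]11
Step 4: δ(q0, 1) = (q0, 0, R) → 1010[q0]1
Step 5: δ(q0, 1) = (q0, 0, R) → 10100[q0]□
Step 6: δ(q0, □) = (q1, □, L) → 1010[q1]0□

State sequence: q0 → q0 → q0 → q0 → q0 → q0 → q1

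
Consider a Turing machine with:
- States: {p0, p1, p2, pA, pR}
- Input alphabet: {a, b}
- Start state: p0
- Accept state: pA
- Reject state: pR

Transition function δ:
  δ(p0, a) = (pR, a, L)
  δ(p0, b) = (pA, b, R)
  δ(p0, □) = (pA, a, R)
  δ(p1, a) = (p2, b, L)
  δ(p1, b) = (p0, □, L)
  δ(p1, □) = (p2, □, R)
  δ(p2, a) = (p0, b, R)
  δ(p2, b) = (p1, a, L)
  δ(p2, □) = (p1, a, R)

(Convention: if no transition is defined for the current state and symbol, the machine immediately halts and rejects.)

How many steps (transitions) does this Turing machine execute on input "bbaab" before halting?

Execution trace:
Initial: [p0]bbaab
Step 1: δ(p0, b) = (pA, b, R) → b[pA]baab

The machine reaches the accept state pA and halts.

The machine executed 1 step before halting.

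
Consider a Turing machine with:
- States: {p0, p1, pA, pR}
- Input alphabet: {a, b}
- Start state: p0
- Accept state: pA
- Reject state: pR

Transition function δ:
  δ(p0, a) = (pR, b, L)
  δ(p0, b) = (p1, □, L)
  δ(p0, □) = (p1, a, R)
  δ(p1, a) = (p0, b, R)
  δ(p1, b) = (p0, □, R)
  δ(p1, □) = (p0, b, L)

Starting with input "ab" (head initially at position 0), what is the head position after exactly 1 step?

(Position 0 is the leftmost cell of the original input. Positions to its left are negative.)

Execution trace (head position shown):
Step 0: [p0]ab  (head at position 0)
Step 1: move left → [pR]□bb  (head at position -1)

After 1 step, the head is at position -1.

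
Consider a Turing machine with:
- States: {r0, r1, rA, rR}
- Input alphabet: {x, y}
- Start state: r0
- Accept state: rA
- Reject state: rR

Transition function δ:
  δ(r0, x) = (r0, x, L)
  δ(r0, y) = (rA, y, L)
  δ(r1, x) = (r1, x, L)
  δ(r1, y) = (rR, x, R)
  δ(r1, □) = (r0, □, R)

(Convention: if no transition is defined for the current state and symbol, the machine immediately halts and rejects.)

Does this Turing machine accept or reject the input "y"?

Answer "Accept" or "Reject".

Execution trace:
Initial: [r0]y
Step 1: δ(r0, y) = (rA, y, L) → [rA]□y

The machine reaches the accept state rA and halts.

Answer: Accept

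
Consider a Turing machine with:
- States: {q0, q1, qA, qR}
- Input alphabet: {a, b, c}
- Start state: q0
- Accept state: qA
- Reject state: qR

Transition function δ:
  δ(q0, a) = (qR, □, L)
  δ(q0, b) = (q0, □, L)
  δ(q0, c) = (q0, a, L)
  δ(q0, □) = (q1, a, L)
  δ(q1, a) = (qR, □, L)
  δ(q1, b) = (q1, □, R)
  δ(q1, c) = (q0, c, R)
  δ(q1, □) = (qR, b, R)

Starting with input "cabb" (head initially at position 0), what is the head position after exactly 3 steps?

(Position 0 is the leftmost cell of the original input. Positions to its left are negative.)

Execution trace (head position shown):
Step 0: [q0]cabb  (head at position 0)
Step 1: move left → [q0]□aabb  (head at position -1)
Step 2: move left → [q1]□aaabb  (head at position -2)
Step 3: move right → b[qR]aaabb  (head at position -1)

After 3 steps, the head is at position -1.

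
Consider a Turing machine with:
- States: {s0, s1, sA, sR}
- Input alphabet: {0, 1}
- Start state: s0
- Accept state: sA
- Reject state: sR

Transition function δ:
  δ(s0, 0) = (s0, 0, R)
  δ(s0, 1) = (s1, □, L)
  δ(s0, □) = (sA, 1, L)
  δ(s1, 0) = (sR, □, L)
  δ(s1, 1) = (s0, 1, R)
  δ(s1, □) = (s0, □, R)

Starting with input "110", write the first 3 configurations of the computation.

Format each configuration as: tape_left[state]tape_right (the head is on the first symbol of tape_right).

Transitions applied:
Step 1: δ(s0, 1) = (s1, □, L)
Step 2: δ(s1, □) = (s0, □, R)

The first 3 configurations are:
[s0]110 ⊢ [s1]□□10 ⊢ □[s0]□10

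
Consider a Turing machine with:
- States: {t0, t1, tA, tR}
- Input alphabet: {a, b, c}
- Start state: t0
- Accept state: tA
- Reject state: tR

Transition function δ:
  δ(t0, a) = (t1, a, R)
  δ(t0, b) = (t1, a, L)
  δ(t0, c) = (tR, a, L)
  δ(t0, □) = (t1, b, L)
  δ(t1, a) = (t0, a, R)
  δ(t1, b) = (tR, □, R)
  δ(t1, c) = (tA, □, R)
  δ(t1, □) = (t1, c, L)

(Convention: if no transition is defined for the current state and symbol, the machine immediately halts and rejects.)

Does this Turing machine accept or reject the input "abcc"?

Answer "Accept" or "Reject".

Execution trace:
Initial: [t0]abcc
Step 1: δ(t0, a) = (t1, a, R) → a[t1]bcc
Step 2: δ(t1, b) = (tR, □, R) → a□[tR]cc

The machine reaches the reject state tR and halts.

Answer: Reject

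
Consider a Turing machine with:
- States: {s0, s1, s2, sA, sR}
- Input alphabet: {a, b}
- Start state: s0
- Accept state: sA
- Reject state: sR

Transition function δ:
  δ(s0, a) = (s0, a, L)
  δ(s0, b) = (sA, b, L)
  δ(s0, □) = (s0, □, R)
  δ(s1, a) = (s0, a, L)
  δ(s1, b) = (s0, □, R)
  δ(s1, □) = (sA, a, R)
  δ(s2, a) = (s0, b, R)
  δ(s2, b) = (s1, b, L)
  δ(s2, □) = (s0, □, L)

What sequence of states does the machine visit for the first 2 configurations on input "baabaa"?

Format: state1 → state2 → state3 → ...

Execution trace:
Initial: [s0]baabaa
Step 1: δ(s0, b) = (sA, b, L) → [sA]□baabaa

The machine reaches the accept state sA and halts.

State sequence: s0 → sA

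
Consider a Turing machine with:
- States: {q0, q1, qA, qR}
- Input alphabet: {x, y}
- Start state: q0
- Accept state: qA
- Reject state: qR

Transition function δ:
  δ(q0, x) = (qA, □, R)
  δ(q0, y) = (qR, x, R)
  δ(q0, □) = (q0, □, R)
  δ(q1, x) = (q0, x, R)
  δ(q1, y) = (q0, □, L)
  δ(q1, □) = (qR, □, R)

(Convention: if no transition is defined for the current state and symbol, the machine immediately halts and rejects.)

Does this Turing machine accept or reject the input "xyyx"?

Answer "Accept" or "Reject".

Execution trace:
Initial: [q0]xyyx
Step 1: δ(q0, x) = (qA, □, R) → □[qA]yyx

The machine reaches the accept state qA and halts.

Answer: Accept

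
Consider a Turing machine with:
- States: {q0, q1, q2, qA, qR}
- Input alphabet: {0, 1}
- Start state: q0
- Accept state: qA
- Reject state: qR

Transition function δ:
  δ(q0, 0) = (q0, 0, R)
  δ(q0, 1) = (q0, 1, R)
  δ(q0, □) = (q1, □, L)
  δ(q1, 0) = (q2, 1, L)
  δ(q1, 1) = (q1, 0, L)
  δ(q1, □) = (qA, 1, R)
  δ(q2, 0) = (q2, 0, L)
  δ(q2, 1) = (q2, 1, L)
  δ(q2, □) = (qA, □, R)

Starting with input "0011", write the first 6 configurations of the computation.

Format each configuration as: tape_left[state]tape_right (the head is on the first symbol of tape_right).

Transitions applied:
Step 1: δ(q0, 0) = (q0, 0, R)
Step 2: δ(q0, 0) = (q0, 0, R)
Step 3: δ(q0, 1) = (q0, 1, R)
Step 4: δ(q0, 1) = (q0, 1, R)
Step 5: δ(q0, □) = (q1, □, L)

The first 6 configurations are:
[q0]0011 ⊢ 0[q0]011 ⊢ 00[q0]11 ⊢ 001[q0]1 ⊢ 0011[q0]□ ⊢ 001[q1]1□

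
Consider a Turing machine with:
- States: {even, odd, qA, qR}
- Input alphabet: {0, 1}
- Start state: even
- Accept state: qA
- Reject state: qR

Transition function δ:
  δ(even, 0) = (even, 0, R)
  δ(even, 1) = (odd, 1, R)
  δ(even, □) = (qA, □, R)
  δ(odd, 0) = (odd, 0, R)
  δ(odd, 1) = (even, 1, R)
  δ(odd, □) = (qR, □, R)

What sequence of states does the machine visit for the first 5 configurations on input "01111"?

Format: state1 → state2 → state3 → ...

Execution trace:
Initial: [even]01111
Step 1: δ(even, 0) = (even, 0, R) → 0[even]1111
Step 2: δ(even, 1) = (odd, 1, R) → 01[odd]111
Step 3: δ(odd, 1) = (even, 1, R) → 011[even]11
Step 4: δ(even, 1) = (odd, 1, R) → 0111[odd]1

State sequence: even → even → odd → even → odd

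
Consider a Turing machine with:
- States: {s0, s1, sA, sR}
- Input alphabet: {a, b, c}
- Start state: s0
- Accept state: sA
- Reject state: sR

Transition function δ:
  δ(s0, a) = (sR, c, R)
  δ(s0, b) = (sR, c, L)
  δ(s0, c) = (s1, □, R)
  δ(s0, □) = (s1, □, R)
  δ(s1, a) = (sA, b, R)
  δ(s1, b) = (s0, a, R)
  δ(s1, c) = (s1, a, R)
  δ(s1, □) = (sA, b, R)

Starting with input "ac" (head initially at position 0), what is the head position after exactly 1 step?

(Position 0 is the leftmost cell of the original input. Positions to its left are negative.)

Execution trace (head position shown):
Step 0: [s0]ac  (head at position 0)
Step 1: move right → c[sR]c  (head at position 1)

After 1 step, the head is at position 1.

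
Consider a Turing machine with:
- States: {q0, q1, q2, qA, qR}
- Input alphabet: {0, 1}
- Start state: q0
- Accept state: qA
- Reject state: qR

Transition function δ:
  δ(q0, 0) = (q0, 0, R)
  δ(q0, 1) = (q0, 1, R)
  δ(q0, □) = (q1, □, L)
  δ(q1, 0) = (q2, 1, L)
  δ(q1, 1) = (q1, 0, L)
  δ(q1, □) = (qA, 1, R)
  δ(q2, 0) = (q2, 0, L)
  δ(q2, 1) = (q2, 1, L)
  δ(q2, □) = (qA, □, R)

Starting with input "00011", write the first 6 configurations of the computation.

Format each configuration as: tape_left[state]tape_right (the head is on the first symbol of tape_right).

Transitions applied:
Step 1: δ(q0, 0) = (q0, 0, R)
Step 2: δ(q0, 0) = (q0, 0, R)
Step 3: δ(q0, 0) = (q0, 0, R)
Step 4: δ(q0, 1) = (q0, 1, R)
Step 5: δ(q0, 1) = (q0, 1, R)

The first 6 configurations are:
[q0]00011 ⊢ 0[q0]0011 ⊢ 00[q0]011 ⊢ 000[q0]11 ⊢ 0001[q0]1 ⊢ 00011[q0]□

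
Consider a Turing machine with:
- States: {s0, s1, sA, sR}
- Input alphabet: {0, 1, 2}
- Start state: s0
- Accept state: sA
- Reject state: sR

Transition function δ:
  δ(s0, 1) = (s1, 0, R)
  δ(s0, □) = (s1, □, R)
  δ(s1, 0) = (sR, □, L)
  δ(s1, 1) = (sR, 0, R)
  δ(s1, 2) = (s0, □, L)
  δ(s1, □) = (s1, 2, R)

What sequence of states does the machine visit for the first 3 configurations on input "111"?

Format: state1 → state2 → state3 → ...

Execution trace:
Initial: [s0]111
Step 1: δ(s0, 1) = (s1, 0, R) → 0[s1]11
Step 2: δ(s1, 1) = (sR, 0, R) → 00[sR]1

The machine reaches the reject state sR and halts.

State sequence: s0 → s1 → sR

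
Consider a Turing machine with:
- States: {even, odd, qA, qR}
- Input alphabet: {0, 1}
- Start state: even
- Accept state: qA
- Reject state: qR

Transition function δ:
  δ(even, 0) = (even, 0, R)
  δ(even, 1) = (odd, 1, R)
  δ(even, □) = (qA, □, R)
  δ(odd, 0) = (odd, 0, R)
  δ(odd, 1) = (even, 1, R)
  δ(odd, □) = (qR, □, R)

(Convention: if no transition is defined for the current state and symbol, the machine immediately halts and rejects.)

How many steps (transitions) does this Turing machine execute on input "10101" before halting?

Execution trace:
Initial: [even]10101
Step 1: δ(even, 1) = (odd, 1, R) → 1[odd]0101
Step 2: δ(odd, 0) = (odd, 0, R) → 10[odd]101
Step 3: δ(odd, 1) = (even, 1, R) → 101[even]01
Step 4: δ(even, 0) = (even, 0, R) → 1010[even]1
Step 5: δ(even, 1) = (odd, 1, R) → 10101[odd]□
Step 6: δ(odd, □) = (qR, □, R) → 10101□[qR]□

The machine reaches the reject state qR and halts.

The machine executed 6 steps before halting.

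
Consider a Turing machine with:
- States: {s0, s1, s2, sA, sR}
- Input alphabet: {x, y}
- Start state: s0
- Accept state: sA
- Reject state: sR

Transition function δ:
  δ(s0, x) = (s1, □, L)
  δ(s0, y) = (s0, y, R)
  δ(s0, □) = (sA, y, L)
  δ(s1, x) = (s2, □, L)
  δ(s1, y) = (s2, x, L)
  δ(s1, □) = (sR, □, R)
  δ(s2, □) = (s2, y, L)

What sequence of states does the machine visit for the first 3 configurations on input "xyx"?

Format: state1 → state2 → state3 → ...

Execution trace:
Initial: [s0]xyx
Step 1: δ(s0, x) = (s1, □, L) → [s1]□□yx
Step 2: δ(s1, □) = (sR, □, R) → □[sR]□yx

The machine reaches the reject state sR and halts.

State sequence: s0 → s1 → sR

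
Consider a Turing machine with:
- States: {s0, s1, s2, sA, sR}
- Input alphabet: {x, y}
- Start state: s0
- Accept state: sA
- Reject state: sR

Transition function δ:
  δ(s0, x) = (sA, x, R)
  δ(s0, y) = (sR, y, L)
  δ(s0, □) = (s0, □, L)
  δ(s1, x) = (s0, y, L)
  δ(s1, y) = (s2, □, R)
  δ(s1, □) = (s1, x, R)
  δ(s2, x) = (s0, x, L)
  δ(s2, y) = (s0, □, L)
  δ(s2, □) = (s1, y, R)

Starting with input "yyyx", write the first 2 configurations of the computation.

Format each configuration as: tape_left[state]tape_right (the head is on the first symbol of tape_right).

Transitions applied:
Step 1: δ(s0, y) = (sR, y, L)

The first 2 configurations are:
[s0]yyyx ⊢ [sR]□yyyx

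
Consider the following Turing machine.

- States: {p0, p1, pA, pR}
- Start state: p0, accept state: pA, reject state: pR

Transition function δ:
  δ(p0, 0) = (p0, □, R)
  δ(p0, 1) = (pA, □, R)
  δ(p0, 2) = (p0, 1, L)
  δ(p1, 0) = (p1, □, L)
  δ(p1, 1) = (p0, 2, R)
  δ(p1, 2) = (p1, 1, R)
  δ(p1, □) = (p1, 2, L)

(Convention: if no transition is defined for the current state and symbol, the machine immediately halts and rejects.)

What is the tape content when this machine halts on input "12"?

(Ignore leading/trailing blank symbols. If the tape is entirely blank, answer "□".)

Execution trace:
Initial: [p0]12
Step 1: δ(p0, 1) = (pA, □, R) → □[pA]2

The machine reaches the accept state pA and halts.

Final tape (ignoring leading/trailing blanks): 2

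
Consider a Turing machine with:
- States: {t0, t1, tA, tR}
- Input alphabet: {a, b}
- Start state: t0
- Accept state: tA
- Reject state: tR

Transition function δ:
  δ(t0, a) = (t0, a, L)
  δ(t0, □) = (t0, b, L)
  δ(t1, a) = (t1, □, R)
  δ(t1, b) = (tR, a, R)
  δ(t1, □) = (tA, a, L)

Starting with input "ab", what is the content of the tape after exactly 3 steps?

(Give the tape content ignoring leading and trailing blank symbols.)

Execution trace:
Initial: [t0]ab
Step 1: δ(t0, a) = (t0, a, L) → [t0]□ab
Step 2: δ(t0, □) = (t0, b, L) → [t0]□bab
Step 3: δ(t0, □) = (t0, b, L) → [t0]□bbab

After 3 steps, the tape (ignoring leading/trailing blanks) is: bbab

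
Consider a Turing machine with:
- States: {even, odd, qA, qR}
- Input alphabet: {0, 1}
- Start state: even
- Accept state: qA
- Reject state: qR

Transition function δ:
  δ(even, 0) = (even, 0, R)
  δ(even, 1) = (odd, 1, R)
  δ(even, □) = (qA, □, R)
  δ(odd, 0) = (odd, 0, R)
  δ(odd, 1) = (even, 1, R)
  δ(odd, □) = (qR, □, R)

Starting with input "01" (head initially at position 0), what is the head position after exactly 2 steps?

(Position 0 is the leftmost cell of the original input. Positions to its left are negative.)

Execution trace (head position shown):
Step 0: [even]01  (head at position 0)
Step 1: move right → 0[even]1  (head at position 1)
Step 2: move right → 01[odd]□  (head at position 2)

After 2 steps, the head is at position 2.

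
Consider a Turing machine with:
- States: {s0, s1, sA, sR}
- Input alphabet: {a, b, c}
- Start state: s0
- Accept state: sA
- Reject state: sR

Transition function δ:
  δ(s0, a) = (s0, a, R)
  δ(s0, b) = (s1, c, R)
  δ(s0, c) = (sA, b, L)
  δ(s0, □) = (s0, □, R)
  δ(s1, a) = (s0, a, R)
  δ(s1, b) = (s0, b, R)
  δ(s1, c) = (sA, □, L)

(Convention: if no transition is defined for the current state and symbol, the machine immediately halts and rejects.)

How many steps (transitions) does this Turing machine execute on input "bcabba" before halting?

Execution trace:
Initial: [s0]bcabba
Step 1: δ(s0, b) = (s1, c, R) → c[s1]cabba
Step 2: δ(s1, c) = (sA, □, L) → [sA]c□abba

The machine reaches the accept state sA and halts.

The machine executed 2 steps before halting.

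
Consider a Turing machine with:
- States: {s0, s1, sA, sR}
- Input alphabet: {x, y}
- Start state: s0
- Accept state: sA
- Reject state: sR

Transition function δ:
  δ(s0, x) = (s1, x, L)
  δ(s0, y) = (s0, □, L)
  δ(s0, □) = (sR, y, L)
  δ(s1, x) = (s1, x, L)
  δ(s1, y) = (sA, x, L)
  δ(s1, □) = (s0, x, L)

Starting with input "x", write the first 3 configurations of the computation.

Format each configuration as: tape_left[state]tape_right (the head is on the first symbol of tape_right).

Transitions applied:
Step 1: δ(s0, x) = (s1, x, L)
Step 2: δ(s1, □) = (s0, x, L)

The first 3 configurations are:
[s0]x ⊢ [s1]□x ⊢ [s0]□xx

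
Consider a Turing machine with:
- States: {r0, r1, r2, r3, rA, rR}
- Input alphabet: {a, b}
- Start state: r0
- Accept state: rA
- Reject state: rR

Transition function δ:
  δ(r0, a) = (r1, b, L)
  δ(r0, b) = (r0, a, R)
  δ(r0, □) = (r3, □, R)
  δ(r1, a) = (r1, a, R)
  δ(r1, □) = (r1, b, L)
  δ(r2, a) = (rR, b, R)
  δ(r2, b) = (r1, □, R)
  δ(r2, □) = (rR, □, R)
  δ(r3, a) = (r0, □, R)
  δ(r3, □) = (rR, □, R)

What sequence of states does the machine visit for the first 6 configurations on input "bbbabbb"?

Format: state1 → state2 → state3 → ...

Execution trace:
Initial: [r0]bbbabbb
Step 1: δ(r0, b) = (r0, a, R) → a[r0]bbabbb
Step 2: δ(r0, b) = (r0, a, R) → aa[r0]babbb
Step 3: δ(r0, b) = (r0, a, R) → aaa[r0]abbb
Step 4: δ(r0, a) = (r1, b, L) → aa[r1]abbbb
Step 5: δ(r1, a) = (r1, a, R) → aaa[r1]bbbb

No transition is defined for δ(r1, b). By convention the machine halts and rejects.

State sequence: r0 → r0 → r0 → r0 → r1 → r1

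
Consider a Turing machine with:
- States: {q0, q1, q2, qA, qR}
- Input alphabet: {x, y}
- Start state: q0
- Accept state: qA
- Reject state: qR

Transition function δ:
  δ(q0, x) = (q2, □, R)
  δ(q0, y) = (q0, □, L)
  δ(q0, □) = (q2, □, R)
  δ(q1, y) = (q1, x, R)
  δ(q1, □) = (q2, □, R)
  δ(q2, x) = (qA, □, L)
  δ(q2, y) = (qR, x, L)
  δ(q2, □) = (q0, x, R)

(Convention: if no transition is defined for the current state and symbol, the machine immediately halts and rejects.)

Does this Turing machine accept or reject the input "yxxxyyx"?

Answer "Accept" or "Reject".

Execution trace:
Initial: [q0]yxxxyyx
Step 1: δ(q0, y) = (q0, □, L) → [q0]□□xxxyyx
Step 2: δ(q0, □) = (q2, □, R) → □[q2]□xxxyyx
Step 3: δ(q2, □) = (q0, x, R) → □x[q0]xxxyyx
Step 4: δ(q0, x) = (q2, □, R) → □x□[q2]xxyyx
Step 5: δ(q2, x) = (qA, □, L) → □x[qA]□□xyyx

The machine reaches the accept state qA and halts.

Answer: Accept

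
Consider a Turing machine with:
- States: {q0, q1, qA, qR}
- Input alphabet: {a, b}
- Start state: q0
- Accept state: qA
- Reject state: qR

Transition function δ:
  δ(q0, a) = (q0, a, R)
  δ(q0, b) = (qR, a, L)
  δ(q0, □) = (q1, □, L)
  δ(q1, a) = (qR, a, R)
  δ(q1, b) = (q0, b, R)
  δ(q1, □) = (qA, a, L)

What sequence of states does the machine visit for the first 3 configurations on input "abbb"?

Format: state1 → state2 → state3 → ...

Execution trace:
Initial: [q0]abbb
Step 1: δ(q0, a) = (q0, a, R) → a[q0]bbb
Step 2: δ(q0, b) = (qR, a, L) → [qR]aabb

The machine reaches the reject state qR and halts.

State sequence: q0 → q0 → qR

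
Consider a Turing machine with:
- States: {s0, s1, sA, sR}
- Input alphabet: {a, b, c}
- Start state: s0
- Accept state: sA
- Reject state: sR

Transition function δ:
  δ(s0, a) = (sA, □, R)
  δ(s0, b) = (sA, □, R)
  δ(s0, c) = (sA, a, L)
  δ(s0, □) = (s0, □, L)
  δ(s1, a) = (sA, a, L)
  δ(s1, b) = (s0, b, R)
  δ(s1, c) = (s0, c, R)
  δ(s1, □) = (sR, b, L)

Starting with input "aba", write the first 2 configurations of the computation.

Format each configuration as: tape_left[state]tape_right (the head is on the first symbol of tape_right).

Transitions applied:
Step 1: δ(s0, a) = (sA, □, R)

The first 2 configurations are:
[s0]aba ⊢ □[sA]ba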